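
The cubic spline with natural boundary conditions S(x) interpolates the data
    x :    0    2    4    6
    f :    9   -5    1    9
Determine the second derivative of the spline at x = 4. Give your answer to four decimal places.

Put M_i = S'' at the i-th knot. Here h = (2, 2, 2) and Δ = (-7, 3, 4), so the interior equations h_(i-1)·M_(i-1) + 2(h_(i-1)+h_i)·M_i + h_i·M_(i+1) = 6(Δ_i − Δ_(i-1)) read
  2·M_0 + 8·M_1 + 2·M_2 = 6(Δ_1 - Δ_0) = 60
  2·M_1 + 8·M_2 + 2·M_3 = 6(Δ_2 - Δ_1) = 6
Natural end conditions: M_0 = M_3 = 0.
Hence M_0 = 0, M_1 = 39/5, M_2 = -6/5, M_3 = 0.

-1.2000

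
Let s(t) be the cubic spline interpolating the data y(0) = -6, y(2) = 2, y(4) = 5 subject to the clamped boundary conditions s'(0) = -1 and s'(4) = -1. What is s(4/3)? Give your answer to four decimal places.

Write M_i for s''(x_i). With h_i = 2, 2 and divided differences Δ_i = 4, 3/2, the continuity of s' gives the tridiagonal system
  2·M_0 + 8·M_1 + 2·M_2 = 6(Δ_1 - Δ_0) = -15
Clamped end conditions give two more equations: 2h_0·M_0 + h_0·M_1 = 6(Δ_0 - s'(0)) = 30 and h_1·M_1 + 2h_1·M_2 = 6(s'(4) - Δ_1) = -15.
Forward elimination and back-substitution give M_0 = 75/8, M_1 = -15/4, M_2 = -15/8.
On [0, 2], s(t) = -6 - 1·t + 75/16·t² - 35/32·t³.
With t = 4/3: s(4/3) = -43/27.

-1.5926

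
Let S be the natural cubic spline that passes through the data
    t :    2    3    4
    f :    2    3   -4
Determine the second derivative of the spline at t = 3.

-12

Write σ_i for S''(x_i). With h_i = 1, 1 and divided differences Δ_i = 1, -7, the continuity of S' gives the tridiagonal system
  1·σ_0 + 4·σ_1 + 1·σ_2 = 6(Δ_1 - Δ_0) = -48
Natural end conditions: σ_0 = σ_2 = 0.
Solving: σ_0 = 0, σ_1 = -12, σ_2 = 0.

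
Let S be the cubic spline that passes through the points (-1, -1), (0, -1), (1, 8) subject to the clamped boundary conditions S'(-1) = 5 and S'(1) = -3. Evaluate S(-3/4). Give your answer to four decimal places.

-0.5898

Put M_i = S'' at the i-th knot. Here h = (1, 1) and Δ = (0, 9), so the interior equations h_(i-1)·M_(i-1) + 2(h_(i-1)+h_i)·M_i + h_i·M_(i+1) = 6(Δ_i − Δ_(i-1)) read
  1·M_0 + 4·M_1 + 1·M_2 = 6(Δ_1 - Δ_0) = 54
Clamped end conditions give two more equations: 2h_0·M_0 + h_0·M_1 = 6(Δ_0 - S'(-1)) = -30 and h_1·M_1 + 2h_1·M_2 = 6(S'(1) - Δ_1) = -72.
Solving: M_0 = -65/2, M_1 = 35, M_2 = -107/2.
On [-1, 0], S(t) = -1 + 5·(t + 1) - 65/4·(t + 1)² + 45/4·(t + 1)³.
With (t + 1) = 1/4: S(-3/4) = -151/256.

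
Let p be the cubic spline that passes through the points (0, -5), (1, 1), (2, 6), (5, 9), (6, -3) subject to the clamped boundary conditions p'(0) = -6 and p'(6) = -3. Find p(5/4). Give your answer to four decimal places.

2.7983

Put m_i = p'' at the i-th knot. Here h = (1, 1, 3, 1) and Δ = (6, 5, 1, -12), so the interior equations h_(i-1)·m_(i-1) + 2(h_(i-1)+h_i)·m_i + h_i·m_(i+1) = 6(Δ_i − Δ_(i-1)) read
  1·m_0 + 4·m_1 + 1·m_2 = 6(Δ_1 - Δ_0) = -6
  1·m_1 + 8·m_2 + 3·m_3 = 6(Δ_2 - Δ_1) = -24
  3·m_2 + 8·m_3 + 1·m_4 = 6(Δ_3 - Δ_2) = -78
Clamped end conditions give two more equations: 2h_0·m_0 + h_0·m_1 = 6(Δ_0 - p'(0)) = 72 and h_3·m_3 + 2h_3·m_4 = 6(p'(6) - Δ_3) = 54.
Solving: m_0 = 1621/38, m_1 = -253/19, m_2 = 175/38, m_3 = -301/19, m_4 = 1327/38.
On [1, 2], p(x) = 1 + 659/76·(x - 1) - 253/38·(x - 1)² + 227/76·(x - 1)³.
With (x - 1) = 1/4: p(5/4) = 13611/4864.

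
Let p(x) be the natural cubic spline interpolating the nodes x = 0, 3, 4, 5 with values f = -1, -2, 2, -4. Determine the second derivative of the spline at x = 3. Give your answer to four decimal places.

5.2903

Write m_i for p''(x_i). With h_i = 3, 1, 1 and divided differences Δ_i = -1/3, 4, -6, the continuity of p' gives the tridiagonal system
  3·m_0 + 8·m_1 + 1·m_2 = 6(Δ_1 - Δ_0) = 26
  1·m_1 + 4·m_2 + 1·m_3 = 6(Δ_2 - Δ_1) = -60
Natural end conditions: m_0 = m_3 = 0.
Hence m_0 = 0, m_1 = 164/31, m_2 = -506/31, m_3 = 0.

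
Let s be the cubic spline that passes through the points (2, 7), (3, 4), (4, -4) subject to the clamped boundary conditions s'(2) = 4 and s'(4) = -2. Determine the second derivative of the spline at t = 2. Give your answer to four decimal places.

Write M_i for s''(x_i). With h_i = 1, 1 and divided differences Δ_i = -3, -8, the continuity of s' gives the tridiagonal system
  1·M_0 + 4·M_1 + 1·M_2 = 6(Δ_1 - Δ_0) = -30
Clamped end conditions give two more equations: 2h_0·M_0 + h_0·M_1 = 6(Δ_0 - s'(2)) = -42 and h_1·M_1 + 2h_1·M_2 = 6(s'(4) - Δ_1) = 36.
Forward elimination and back-substitution give M_0 = -33/2, M_1 = -9, M_2 = 45/2.

-16.5000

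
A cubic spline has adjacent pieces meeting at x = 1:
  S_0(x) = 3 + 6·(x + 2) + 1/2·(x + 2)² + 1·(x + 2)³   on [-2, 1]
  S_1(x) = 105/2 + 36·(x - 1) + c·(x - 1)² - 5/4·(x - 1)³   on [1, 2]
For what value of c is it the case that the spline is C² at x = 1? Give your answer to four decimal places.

S_0''(x) = 1 + 6·(x + 2), so S_0''(1) = 19. On the right, S_1''(1) = 2c, so c = 19/2.

9.5000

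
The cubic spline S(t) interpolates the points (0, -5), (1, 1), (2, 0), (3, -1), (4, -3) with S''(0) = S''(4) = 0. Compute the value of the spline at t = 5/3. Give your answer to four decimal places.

Write M_i for S''(x_i). With h_i = 1, 1, 1, 1 and divided differences Δ_i = 6, -1, -1, -2, the continuity of S' gives the tridiagonal system
  1·M_0 + 4·M_1 + 1·M_2 = 6(Δ_1 - Δ_0) = -42
  1·M_1 + 4·M_2 + 1·M_3 = 6(Δ_2 - Δ_1) = 0
  1·M_2 + 4·M_3 + 1·M_4 = 6(Δ_3 - Δ_2) = -6
Natural end conditions: M_0 = M_4 = 0.
Hence M_0 = 0, M_1 = -159/14, M_2 = 24/7, M_3 = -33/14, M_4 = 0.
On [1, 2], S(t) = 1 + 31/14·(t - 1) - 159/28·(t - 1)² + 69/28·(t - 1)³.
With (t - 1) = 2/3: S(5/3) = 43/63.

0.6825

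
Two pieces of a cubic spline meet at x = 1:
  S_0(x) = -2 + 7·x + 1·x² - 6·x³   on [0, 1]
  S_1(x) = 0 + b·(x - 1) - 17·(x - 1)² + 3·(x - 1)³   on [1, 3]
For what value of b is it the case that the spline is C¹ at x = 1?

-9

S_0'(x) = 7 + 2·x - 18·x², so S_0'(1) = -9. On the right, S_1'(1) = b, so b = -9.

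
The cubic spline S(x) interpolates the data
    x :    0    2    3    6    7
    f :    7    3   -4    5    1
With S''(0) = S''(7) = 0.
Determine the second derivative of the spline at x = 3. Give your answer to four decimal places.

Let M_i = S''(x_i). Step sizes h_i = 2, 1, 3, 1; slopes of the chords Δ_i = (y_(i+1) - y_i)/h_i = -2, -7, 3, -4.
  2·M_0 + 6·M_1 + 1·M_2 = 6(Δ_1 - Δ_0) = -30
  1·M_1 + 8·M_2 + 3·M_3 = 6(Δ_2 - Δ_1) = 60
  3·M_2 + 8·M_3 + 1·M_4 = 6(Δ_3 - Δ_2) = -42
Natural end conditions: M_0 = M_4 = 0.
Forward elimination and back-substitution give M_0 = 0, M_1 = -1128/161, M_2 = 1938/161, M_3 = -1572/161, M_4 = 0.

12.0373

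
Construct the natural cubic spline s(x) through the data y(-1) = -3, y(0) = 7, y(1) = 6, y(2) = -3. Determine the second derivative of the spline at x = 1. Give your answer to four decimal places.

Write M_i for s''(x_i). With h_i = 1, 1, 1 and divided differences Δ_i = 10, -1, -9, the continuity of s' gives the tridiagonal system
  1·M_0 + 4·M_1 + 1·M_2 = 6(Δ_1 - Δ_0) = -66
  1·M_1 + 4·M_2 + 1·M_3 = 6(Δ_2 - Δ_1) = -48
Natural end conditions: M_0 = M_3 = 0.
Hence M_0 = 0, M_1 = -72/5, M_2 = -42/5, M_3 = 0.

-8.4000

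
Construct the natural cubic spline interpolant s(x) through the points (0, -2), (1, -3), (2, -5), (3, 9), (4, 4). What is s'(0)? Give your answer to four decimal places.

With σ_i denoting the second derivative at x_i, h_i = 1, 1, 1, 1, and Δ_i = (y_(i+1) − y_i)/h_i = -1, -2, 14, -5:
  1·σ_0 + 4·σ_1 + 1·σ_2 = 6(Δ_1 - Δ_0) = -6
  1·σ_1 + 4·σ_2 + 1·σ_3 = 6(Δ_2 - Δ_1) = 96
  1·σ_2 + 4·σ_3 + 1·σ_4 = 6(Δ_3 - Δ_2) = -114
Natural end conditions: σ_0 = σ_4 = 0.
Solving: σ_0 = 0, σ_1 = -21/2, σ_2 = 36, σ_3 = -75/2, σ_4 = 0.
On [0, 1], s'(x) = b_0 + 2c_0·x + 3d_0·x² with b_0 = Δ_0 - h_0(2σ_0 + σ_1)/6 = 3/4, c_0 = σ_0/2 = 0, d_0 = (σ_1 - σ_0)/(6h_0) = -7/4. So s'(0) = 3/4.

0.7500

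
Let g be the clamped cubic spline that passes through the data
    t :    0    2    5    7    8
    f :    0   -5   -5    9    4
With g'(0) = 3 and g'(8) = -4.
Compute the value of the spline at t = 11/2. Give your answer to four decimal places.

-0.5197

Write M_i for g''(x_i). With h_i = 2, 3, 2, 1 and divided differences Δ_i = -5/2, 0, 7, -5, the continuity of g' gives the tridiagonal system
  2·M_0 + 10·M_1 + 3·M_2 = 6(Δ_1 - Δ_0) = 15
  3·M_1 + 10·M_2 + 2·M_3 = 6(Δ_2 - Δ_1) = 42
  2·M_2 + 6·M_3 + 1·M_4 = 6(Δ_3 - Δ_2) = -72
Clamped end conditions give two more equations: 2h_0·M_0 + h_0·M_1 = 6(Δ_0 - g'(0)) = -33 and h_3·M_3 + 2h_3·M_4 = 6(g'(8) - Δ_3) = 6.
Solving the tridiagonal system: M_0 = -3209/364, M_1 = 103/91, M_2 = 1293/182, M_3 = -1476/91, M_4 = 1011/91.
On [5, 7], g(t) = -5 + 698/91·(t - 5) + 1293/364·(t - 5)² - 1415/728·(t - 5)³.
With (t - 5) = 1/2: g(11/2) = -3027/5824.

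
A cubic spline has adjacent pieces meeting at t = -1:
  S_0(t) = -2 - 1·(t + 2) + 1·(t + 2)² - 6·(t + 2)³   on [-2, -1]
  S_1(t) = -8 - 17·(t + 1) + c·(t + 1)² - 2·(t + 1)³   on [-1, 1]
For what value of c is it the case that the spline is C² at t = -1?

S_0''(t) = 2 - 36·(t + 2), so S_0''(-1) = -34. On the right, S_1''(-1) = 2c, so c = -17.

-17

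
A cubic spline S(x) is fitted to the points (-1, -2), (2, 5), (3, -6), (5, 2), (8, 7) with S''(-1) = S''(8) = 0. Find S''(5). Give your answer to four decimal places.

-5.1553

With σ_i denoting the second derivative at x_i, h_i = 3, 1, 2, 3, and Δ_i = (y_(i+1) − y_i)/h_i = 7/3, -11, 4, 5/3:
  3·σ_0 + 8·σ_1 + 1·σ_2 = 6(Δ_1 - Δ_0) = -80
  1·σ_1 + 6·σ_2 + 2·σ_3 = 6(Δ_2 - Δ_1) = 90
  2·σ_2 + 10·σ_3 + 3·σ_4 = 6(Δ_3 - Δ_2) = -14
Natural end conditions: σ_0 = σ_4 = 0.
Solving: σ_0 = 0, σ_1 = -2704/219, σ_2 = 4112/219, σ_3 = -1129/219, σ_4 = 0.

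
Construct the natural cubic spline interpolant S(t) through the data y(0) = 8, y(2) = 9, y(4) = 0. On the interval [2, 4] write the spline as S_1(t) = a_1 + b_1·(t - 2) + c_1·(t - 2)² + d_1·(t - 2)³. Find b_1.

-2

Write σ_i for S''(x_i). With h_i = 2, 2 and divided differences Δ_i = 1/2, -9/2, the continuity of S' gives the tridiagonal system
  2·σ_0 + 8·σ_1 + 2·σ_2 = 6(Δ_1 - Δ_0) = -30
Natural end conditions: σ_0 = σ_2 = 0.
Forward elimination and back-substitution give σ_0 = 0, σ_1 = -15/4, σ_2 = 0.
On [2, 4], with S_1(t) = a_1 + b_1·(t - 2) + c_1·(t - 2)² + d_1·(t - 2)³: c_1 = σ_1/2 = -15/8, d_1 = (σ_2 - σ_1)/(6h_1) = 5/16, b_1 = Δ_1 - h_1(2σ_1 + σ_2)/6 = -2.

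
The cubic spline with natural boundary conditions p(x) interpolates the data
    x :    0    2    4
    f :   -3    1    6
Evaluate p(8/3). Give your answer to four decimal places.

2.5741

With m_i denoting the second derivative at x_i, h_i = 2, 2, and Δ_i = (y_(i+1) − y_i)/h_i = 2, 5/2:
  2·m_0 + 8·m_1 + 2·m_2 = 6(Δ_1 - Δ_0) = 3
Natural end conditions: m_0 = m_2 = 0.
Forward elimination and back-substitution give m_0 = 0, m_1 = 3/8, m_2 = 0.
On [2, 4], p(x) = 1 + 9/4·(x - 2) + 3/16·(x - 2)² - 1/32·(x - 2)³.
With (x - 2) = 2/3: p(8/3) = 139/54.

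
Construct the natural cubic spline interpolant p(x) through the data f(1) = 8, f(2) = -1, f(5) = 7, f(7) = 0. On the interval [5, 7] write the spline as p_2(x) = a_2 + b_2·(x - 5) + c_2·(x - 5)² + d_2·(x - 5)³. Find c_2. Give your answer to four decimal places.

-3.5634

With M_i denoting the second derivative at x_i, h_i = 1, 3, 2, and Δ_i = (y_(i+1) − y_i)/h_i = -9, 8/3, -7/2:
  1·M_0 + 8·M_1 + 3·M_2 = 6(Δ_1 - Δ_0) = 70
  3·M_1 + 10·M_2 + 2·M_3 = 6(Δ_2 - Δ_1) = -37
Natural end conditions: M_0 = M_3 = 0.
Forward elimination and back-substitution give M_0 = 0, M_1 = 811/71, M_2 = -506/71, M_3 = 0.
On [5, 7], with p_2(x) = a_2 + b_2·(x - 5) + c_2·(x - 5)² + d_2·(x - 5)³: c_2 = M_2/2 = -253/71, d_2 = (M_3 - M_2)/(6h_2) = 253/426, b_2 = Δ_2 - h_2(2M_2 + M_3)/6 = 533/426.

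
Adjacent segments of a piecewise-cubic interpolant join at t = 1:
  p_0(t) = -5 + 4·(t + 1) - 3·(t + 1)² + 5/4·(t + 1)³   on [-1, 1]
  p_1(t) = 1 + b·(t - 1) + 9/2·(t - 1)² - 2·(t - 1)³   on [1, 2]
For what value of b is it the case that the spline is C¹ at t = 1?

7

p_0'(t) = 4 - 6·(t + 1) + 15/4·(t + 1)², so p_0'(1) = 7. On the right, p_1'(1) = b, so b = 7.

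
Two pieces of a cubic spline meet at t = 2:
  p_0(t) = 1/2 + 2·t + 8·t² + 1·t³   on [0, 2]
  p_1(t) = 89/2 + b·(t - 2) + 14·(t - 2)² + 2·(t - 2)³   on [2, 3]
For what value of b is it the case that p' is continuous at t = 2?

p_0'(t) = 2 + 16·t + 3·t², so p_0'(2) = 46. On the right, p_1'(2) = b, so b = 46.

46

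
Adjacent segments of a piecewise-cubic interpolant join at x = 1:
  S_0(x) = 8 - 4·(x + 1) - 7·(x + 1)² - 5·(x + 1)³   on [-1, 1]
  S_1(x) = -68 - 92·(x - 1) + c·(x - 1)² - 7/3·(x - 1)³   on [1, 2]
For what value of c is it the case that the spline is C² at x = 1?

-37

S_0''(x) = -14 - 30·(x + 1), so S_0''(1) = -74. On the right, S_1''(1) = 2c, so c = -37.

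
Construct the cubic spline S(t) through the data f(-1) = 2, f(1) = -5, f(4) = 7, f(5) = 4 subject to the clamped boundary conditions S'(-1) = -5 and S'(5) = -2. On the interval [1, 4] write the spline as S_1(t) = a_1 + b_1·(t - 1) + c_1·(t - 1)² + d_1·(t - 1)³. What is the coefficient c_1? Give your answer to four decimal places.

3.7500

With M_i denoting the second derivative at x_i, h_i = 2, 3, 1, and Δ_i = (y_(i+1) − y_i)/h_i = -7/2, 4, -3:
  2·M_0 + 10·M_1 + 3·M_2 = 6(Δ_1 - Δ_0) = 45
  3·M_1 + 8·M_2 + 1·M_3 = 6(Δ_2 - Δ_1) = -42
Clamped end conditions give two more equations: 2h_0·M_0 + h_0·M_1 = 6(Δ_0 - S'(-1)) = 9 and h_2·M_2 + 2h_2·M_3 = 6(S'(5) - Δ_2) = 6.
Hence M_0 = -3/2, M_1 = 15/2, M_2 = -9, M_3 = 15/2.
On [1, 4], with S_1(t) = a_1 + b_1·(t - 1) + c_1·(t - 1)² + d_1·(t - 1)³: c_1 = M_1/2 = 15/4, d_1 = (M_2 - M_1)/(6h_1) = -11/12, b_1 = Δ_1 - h_1(2M_1 + M_2)/6 = 1.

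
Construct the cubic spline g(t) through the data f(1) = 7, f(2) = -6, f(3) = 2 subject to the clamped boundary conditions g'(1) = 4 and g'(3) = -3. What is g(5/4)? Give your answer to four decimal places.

5.7188

Let M_i = g''(x_i). Step sizes h_i = 1, 1; slopes of the chords Δ_i = (y_(i+1) - y_i)/h_i = -13, 8.
  1·M_0 + 4·M_1 + 1·M_2 = 6(Δ_1 - Δ_0) = 126
Clamped end conditions give two more equations: 2h_0·M_0 + h_0·M_1 = 6(Δ_0 - g'(1)) = -102 and h_1·M_1 + 2h_1·M_2 = 6(g'(3) - Δ_1) = -66.
Solving: M_0 = -86, M_1 = 70, M_2 = -68.
On [1, 2], g(t) = 7 + 4·(t - 1) - 43·(t - 1)² + 26·(t - 1)³.
With (t - 1) = 1/4: g(5/4) = 183/32.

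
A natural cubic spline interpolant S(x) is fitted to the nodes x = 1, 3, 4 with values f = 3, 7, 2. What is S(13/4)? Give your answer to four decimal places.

6.1328

With M_i denoting the second derivative at x_i, h_i = 2, 1, and Δ_i = (y_(i+1) − y_i)/h_i = 2, -5:
  2·M_0 + 6·M_1 + 1·M_2 = 6(Δ_1 - Δ_0) = -42
Natural end conditions: M_0 = M_2 = 0.
Solving: M_0 = 0, M_1 = -7, M_2 = 0.
On [3, 4], S(x) = 7 - 8/3·(x - 3) - 7/2·(x - 3)² + 7/6·(x - 3)³.
With (x - 3) = 1/4: S(13/4) = 785/128.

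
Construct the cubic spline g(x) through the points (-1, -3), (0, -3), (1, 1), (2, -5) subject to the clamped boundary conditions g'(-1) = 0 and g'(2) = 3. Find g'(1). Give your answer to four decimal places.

Write M_i for g''(x_i). With h_i = 1, 1, 1 and divided differences Δ_i = 0, 4, -6, the continuity of g' gives the tridiagonal system
  1·M_0 + 4·M_1 + 1·M_2 = 6(Δ_1 - Δ_0) = 24
  1·M_1 + 4·M_2 + 1·M_3 = 6(Δ_2 - Δ_1) = -60
Clamped end conditions give two more equations: 2h_0·M_0 + h_0·M_1 = 6(Δ_0 - g'(-1)) = 0 and h_2·M_2 + 2h_2·M_3 = 6(g'(2) - Δ_2) = 54.
Hence M_0 = -38/5, M_1 = 76/5, M_2 = -146/5, M_3 = 208/5.
On [1, 2], g'(x) = b_2 + 2c_2·(x - 1) + 3d_2·(x - 1)² with b_2 = Δ_2 - h_2(2M_2 + M_3)/6 = -16/5, c_2 = M_2/2 = -73/5, d_2 = (M_3 - M_2)/(6h_2) = 59/5. So g'(1) = -16/5.

-3.2000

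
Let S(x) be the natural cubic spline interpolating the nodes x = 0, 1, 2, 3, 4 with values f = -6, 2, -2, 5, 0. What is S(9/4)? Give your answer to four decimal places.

-0.8560

Write m_i for S''(x_i). With h_i = 1, 1, 1, 1 and divided differences Δ_i = 8, -4, 7, -5, the continuity of S' gives the tridiagonal system
  1·m_0 + 4·m_1 + 1·m_2 = 6(Δ_1 - Δ_0) = -72
  1·m_1 + 4·m_2 + 1·m_3 = 6(Δ_2 - Δ_1) = 66
  1·m_2 + 4·m_3 + 1·m_4 = 6(Δ_3 - Δ_2) = -72
Natural end conditions: m_0 = m_4 = 0.
Hence m_0 = 0, m_1 = -177/7, m_2 = 204/7, m_3 = -177/7, m_4 = 0.
On [2, 3], S(x) = -2 + 3/2·(x - 2) + 102/7·(x - 2)² - 127/14·(x - 2)³.
With (x - 2) = 1/4: S(9/4) = -767/896.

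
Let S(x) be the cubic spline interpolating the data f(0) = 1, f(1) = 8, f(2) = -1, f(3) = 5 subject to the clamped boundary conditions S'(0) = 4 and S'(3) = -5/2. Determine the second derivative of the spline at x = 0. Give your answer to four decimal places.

Let m_i = S''(x_i). Step sizes h_i = 1, 1, 1; slopes of the chords Δ_i = (y_(i+1) - y_i)/h_i = 7, -9, 6.
  1·m_0 + 4·m_1 + 1·m_2 = 6(Δ_1 - Δ_0) = -96
  1·m_1 + 4·m_2 + 1·m_3 = 6(Δ_2 - Δ_1) = 90
Clamped end conditions give two more equations: 2h_0·m_0 + h_0·m_1 = 6(Δ_0 - S'(0)) = 18 and h_2·m_2 + 2h_2·m_3 = 6(S'(3) - Δ_2) = -51.
Hence m_0 = 457/15, m_1 = -644/15, m_2 = 679/15, m_3 = -722/15.

30.4667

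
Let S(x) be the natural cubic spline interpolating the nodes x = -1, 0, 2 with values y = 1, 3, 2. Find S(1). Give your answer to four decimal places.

3.1250

Write M_i for S''(x_i). With h_i = 1, 2 and divided differences Δ_i = 2, -1/2, the continuity of S' gives the tridiagonal system
  1·M_0 + 6·M_1 + 2·M_2 = 6(Δ_1 - Δ_0) = -15
Natural end conditions: M_0 = M_2 = 0.
Forward elimination and back-substitution give M_0 = 0, M_1 = -5/2, M_2 = 0.
On [0, 2], S(x) = 3 + 7/6·x - 5/4·x² + 5/24·x³.
With x = 1: S(1) = 25/8.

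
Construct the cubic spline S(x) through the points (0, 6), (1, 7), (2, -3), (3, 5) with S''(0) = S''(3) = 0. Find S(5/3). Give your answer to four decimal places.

-0.4914

Put M_i = S'' at the i-th knot. Here h = (1, 1, 1) and Δ = (1, -10, 8), so the interior equations h_(i-1)·M_(i-1) + 2(h_(i-1)+h_i)·M_i + h_i·M_(i+1) = 6(Δ_i − Δ_(i-1)) read
  1·M_0 + 4·M_1 + 1·M_2 = 6(Δ_1 - Δ_0) = -66
  1·M_1 + 4·M_2 + 1·M_3 = 6(Δ_2 - Δ_1) = 108
Natural end conditions: M_0 = M_3 = 0.
Solving: M_0 = 0, M_1 = -124/5, M_2 = 166/5, M_3 = 0.
On [1, 2], S(x) = 7 - 109/15·(x - 1) - 62/5·(x - 1)² + 29/3·(x - 1)³.
With (x - 1) = 2/3: S(5/3) = -199/405.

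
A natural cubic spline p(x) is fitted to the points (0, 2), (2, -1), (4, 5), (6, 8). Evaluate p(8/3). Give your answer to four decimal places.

0.4519

Let M_i = p''(x_i). Step sizes h_i = 2, 2, 2; slopes of the chords Δ_i = (y_(i+1) - y_i)/h_i = -3/2, 3, 3/2.
  2·M_0 + 8·M_1 + 2·M_2 = 6(Δ_1 - Δ_0) = 27
  2·M_1 + 8·M_2 + 2·M_3 = 6(Δ_2 - Δ_1) = -9
Natural end conditions: M_0 = M_3 = 0.
Hence M_0 = 0, M_1 = 39/10, M_2 = -21/10, M_3 = 0.
On [2, 4], p(x) = -1 + 11/10·(x - 2) + 39/20·(x - 2)² - 1/2·(x - 2)³.
With (x - 2) = 2/3: p(8/3) = 61/135.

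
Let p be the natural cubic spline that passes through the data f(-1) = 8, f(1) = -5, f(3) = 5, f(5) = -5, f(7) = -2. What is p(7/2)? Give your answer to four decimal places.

Let M_i = p''(x_i). Step sizes h_i = 2, 2, 2, 2; slopes of the chords Δ_i = (y_(i+1) - y_i)/h_i = -13/2, 5, -5, 3/2.
  2·M_0 + 8·M_1 + 2·M_2 = 6(Δ_1 - Δ_0) = 69
  2·M_1 + 8·M_2 + 2·M_3 = 6(Δ_2 - Δ_1) = -60
  2·M_2 + 8·M_3 + 2·M_4 = 6(Δ_3 - Δ_2) = 39
Natural end conditions: M_0 = M_4 = 0.
Hence M_0 = 0, M_1 = 657/56, M_2 = -87/7, M_3 = 447/56, M_4 = 0.
On [3, 5], p(t) = 5 + 5/8·(t - 3) - 87/14·(t - 3)² + 381/224·(t - 3)³.
With (t - 3) = 1/2: p(7/2) = 7117/1792.

3.9715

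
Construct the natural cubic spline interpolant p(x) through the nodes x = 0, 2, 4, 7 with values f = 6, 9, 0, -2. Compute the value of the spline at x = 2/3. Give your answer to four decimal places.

8.0552

Put m_i = p'' at the i-th knot. Here h = (2, 2, 3) and Δ = (3/2, -9/2, -2/3), so the interior equations h_(i-1)·m_(i-1) + 2(h_(i-1)+h_i)·m_i + h_i·m_(i+1) = 6(Δ_i − Δ_(i-1)) read
  2·m_0 + 8·m_1 + 2·m_2 = 6(Δ_1 - Δ_0) = -36
  2·m_1 + 10·m_2 + 3·m_3 = 6(Δ_2 - Δ_1) = 23
Natural end conditions: m_0 = m_3 = 0.
Hence m_0 = 0, m_1 = -203/38, m_2 = 64/19, m_3 = 0.
On [0, 2], p(x) = 6 + 187/57·x + 0·x² - 203/456·x³.
With x = 2/3: p(2/3) = 12397/1539.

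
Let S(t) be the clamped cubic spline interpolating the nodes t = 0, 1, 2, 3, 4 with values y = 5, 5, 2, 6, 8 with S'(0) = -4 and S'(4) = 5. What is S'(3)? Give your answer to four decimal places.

3.1786

Write M_i for S''(x_i). With h_i = 1, 1, 1, 1 and divided differences Δ_i = 0, -3, 4, 2, the continuity of S' gives the tridiagonal system
  1·M_0 + 4·M_1 + 1·M_2 = 6(Δ_1 - Δ_0) = -18
  1·M_1 + 4·M_2 + 1·M_3 = 6(Δ_2 - Δ_1) = 42
  1·M_2 + 4·M_3 + 1·M_4 = 6(Δ_3 - Δ_2) = -12
Clamped end conditions give two more equations: 2h_0·M_0 + h_0·M_1 = 6(Δ_0 - S'(0)) = 24 and h_3·M_3 + 2h_3·M_4 = 6(S'(4) - Δ_3) = 18.
Forward elimination and back-substitution give M_0 = 261/14, M_1 = -93/7, M_2 = 33/2, M_3 = -75/7, M_4 = 201/14.
On [3, 4], S'(t) = b_3 + 2c_3·(t - 3) + 3d_3·(t - 3)² with b_3 = Δ_3 - h_3(2M_3 + M_4)/6 = 89/28, c_3 = M_3/2 = -75/14, d_3 = (M_4 - M_3)/(6h_3) = 117/28. So S'(3) = 89/28.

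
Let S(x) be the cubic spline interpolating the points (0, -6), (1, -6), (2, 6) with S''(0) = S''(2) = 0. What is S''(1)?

Put σ_i = S'' at the i-th knot. Here h = (1, 1) and Δ = (0, 12), so the interior equations h_(i-1)·σ_(i-1) + 2(h_(i-1)+h_i)·σ_i + h_i·σ_(i+1) = 6(Δ_i − Δ_(i-1)) read
  1·σ_0 + 4·σ_1 + 1·σ_2 = 6(Δ_1 - Δ_0) = 72
Natural end conditions: σ_0 = σ_2 = 0.
Solving the tridiagonal system: σ_0 = 0, σ_1 = 18, σ_2 = 0.

18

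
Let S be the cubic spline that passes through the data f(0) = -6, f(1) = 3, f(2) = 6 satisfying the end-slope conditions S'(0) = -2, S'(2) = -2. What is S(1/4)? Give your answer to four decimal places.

With σ_i denoting the second derivative at x_i, h_i = 1, 1, and Δ_i = (y_(i+1) − y_i)/h_i = 9, 3:
  1·σ_0 + 4·σ_1 + 1·σ_2 = 6(Δ_1 - Δ_0) = -36
Clamped end conditions give two more equations: 2h_0·σ_0 + h_0·σ_1 = 6(Δ_0 - S'(0)) = 66 and h_1·σ_1 + 2h_1·σ_2 = 6(S'(2) - Δ_1) = -30.
Forward elimination and back-substitution give σ_0 = 42, σ_1 = -18, σ_2 = -6.
On [0, 1], S(x) = -6 - 2·x + 21·x² - 10·x³.
With x = 1/4: S(1/4) = -171/32.

-5.3438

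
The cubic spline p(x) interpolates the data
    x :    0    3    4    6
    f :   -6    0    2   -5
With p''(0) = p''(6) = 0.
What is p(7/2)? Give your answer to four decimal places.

Put M_i = p'' at the i-th knot. Here h = (3, 1, 2) and Δ = (2, 2, -7/2), so the interior equations h_(i-1)·M_(i-1) + 2(h_(i-1)+h_i)·M_i + h_i·M_(i+1) = 6(Δ_i − Δ_(i-1)) read
  3·M_0 + 8·M_1 + 1·M_2 = 6(Δ_1 - Δ_0) = 0
  1·M_1 + 6·M_2 + 2·M_3 = 6(Δ_2 - Δ_1) = -33
Natural end conditions: M_0 = M_3 = 0.
Solving the tridiagonal system: M_0 = 0, M_1 = 33/47, M_2 = -264/47, M_3 = 0.
On [3, 4], p(x) = 0 + 127/47·(x - 3) + 33/94·(x - 3)² - 99/94·(x - 3)³.
With (x - 3) = 1/2: p(7/2) = 983/752.

1.3072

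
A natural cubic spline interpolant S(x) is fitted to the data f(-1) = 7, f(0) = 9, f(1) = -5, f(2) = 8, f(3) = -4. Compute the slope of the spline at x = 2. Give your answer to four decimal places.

Put σ_i = S'' at the i-th knot. Here h = (1, 1, 1, 1) and Δ = (2, -14, 13, -12), so the interior equations h_(i-1)·σ_(i-1) + 2(h_(i-1)+h_i)·σ_i + h_i·σ_(i+1) = 6(Δ_i − Δ_(i-1)) read
  1·σ_0 + 4·σ_1 + 1·σ_2 = 6(Δ_1 - Δ_0) = -96
  1·σ_1 + 4·σ_2 + 1·σ_3 = 6(Δ_2 - Δ_1) = 162
  1·σ_2 + 4·σ_3 + 1·σ_4 = 6(Δ_3 - Δ_2) = -150
Natural end conditions: σ_0 = σ_4 = 0.
Forward elimination and back-substitution give σ_0 = 0, σ_1 = -1119/28, σ_2 = 447/7, σ_3 = -1497/28, σ_4 = 0.
On [2, 3], S'(x) = b_3 + 2c_3·(x - 2) + 3d_3·(x - 2)² with b_3 = Δ_3 - h_3(2σ_3 + σ_4)/6 = 163/28, c_3 = σ_3/2 = -1497/56, d_3 = (σ_4 - σ_3)/(6h_3) = 499/56. So S'(2) = 163/28.

5.8214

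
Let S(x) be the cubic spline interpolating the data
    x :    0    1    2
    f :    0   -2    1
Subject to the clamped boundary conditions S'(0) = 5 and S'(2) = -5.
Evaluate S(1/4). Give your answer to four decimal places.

Let m_i = S''(x_i). Step sizes h_i = 1, 1; slopes of the chords Δ_i = (y_(i+1) - y_i)/h_i = -2, 3.
  1·m_0 + 4·m_1 + 1·m_2 = 6(Δ_1 - Δ_0) = 30
Clamped end conditions give two more equations: 2h_0·m_0 + h_0·m_1 = 6(Δ_0 - S'(0)) = -42 and h_1·m_1 + 2h_1·m_2 = 6(S'(2) - Δ_1) = -48.
Solving: m_0 = -67/2, m_1 = 25, m_2 = -73/2.
On [0, 1], S(x) = 0 + 5·x - 67/4·x² + 39/4·x³.
With x = 1/4: S(1/4) = 91/256.

0.3555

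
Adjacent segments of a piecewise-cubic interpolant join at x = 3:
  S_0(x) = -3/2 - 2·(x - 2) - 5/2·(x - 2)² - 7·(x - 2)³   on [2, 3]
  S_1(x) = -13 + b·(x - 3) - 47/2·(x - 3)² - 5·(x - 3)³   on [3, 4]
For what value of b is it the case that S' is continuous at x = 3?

S_0'(x) = -2 - 5·(x - 2) - 21·(x - 2)², so S_0'(3) = -28. On the right, S_1'(3) = b, so b = -28.

-28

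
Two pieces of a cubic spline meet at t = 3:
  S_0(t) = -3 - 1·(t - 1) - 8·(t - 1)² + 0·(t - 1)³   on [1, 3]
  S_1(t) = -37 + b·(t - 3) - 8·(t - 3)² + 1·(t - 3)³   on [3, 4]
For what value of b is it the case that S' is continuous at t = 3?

-33

S_0'(t) = -1 - 16·(t - 1) + 0·(t - 1)², so S_0'(3) = -33. On the right, S_1'(3) = b, so b = -33.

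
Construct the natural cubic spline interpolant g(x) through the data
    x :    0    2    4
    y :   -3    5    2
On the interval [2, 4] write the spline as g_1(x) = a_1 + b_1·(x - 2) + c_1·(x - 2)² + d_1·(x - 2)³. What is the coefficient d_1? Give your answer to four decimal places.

With M_i denoting the second derivative at x_i, h_i = 2, 2, and Δ_i = (y_(i+1) − y_i)/h_i = 4, -3/2:
  2·M_0 + 8·M_1 + 2·M_2 = 6(Δ_1 - Δ_0) = -33
Natural end conditions: M_0 = M_2 = 0.
Solving the tridiagonal system: M_0 = 0, M_1 = -33/8, M_2 = 0.
On [2, 4], with g_1(x) = a_1 + b_1·(x - 2) + c_1·(x - 2)² + d_1·(x - 2)³: c_1 = M_1/2 = -33/16, d_1 = (M_2 - M_1)/(6h_1) = 11/32, b_1 = Δ_1 - h_1(2M_1 + M_2)/6 = 5/4.

0.3438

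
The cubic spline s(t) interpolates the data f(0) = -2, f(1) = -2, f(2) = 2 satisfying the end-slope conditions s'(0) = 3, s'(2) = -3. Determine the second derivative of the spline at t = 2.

-30

Write M_i for s''(x_i). With h_i = 1, 1 and divided differences Δ_i = 0, 4, the continuity of s' gives the tridiagonal system
  1·M_0 + 4·M_1 + 1·M_2 = 6(Δ_1 - Δ_0) = 24
Clamped end conditions give two more equations: 2h_0·M_0 + h_0·M_1 = 6(Δ_0 - s'(0)) = -18 and h_1·M_1 + 2h_1·M_2 = 6(s'(2) - Δ_1) = -42.
Solving the tridiagonal system: M_0 = -18, M_1 = 18, M_2 = -30.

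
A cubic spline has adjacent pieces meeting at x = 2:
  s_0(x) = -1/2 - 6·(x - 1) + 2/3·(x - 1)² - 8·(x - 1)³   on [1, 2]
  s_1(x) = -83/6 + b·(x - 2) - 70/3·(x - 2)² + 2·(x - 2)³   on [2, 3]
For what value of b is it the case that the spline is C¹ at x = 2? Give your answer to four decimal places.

s_0'(x) = -6 + 4/3·(x - 1) - 24·(x - 1)², so s_0'(2) = -86/3. On the right, s_1'(2) = b, so b = -86/3.

-28.6667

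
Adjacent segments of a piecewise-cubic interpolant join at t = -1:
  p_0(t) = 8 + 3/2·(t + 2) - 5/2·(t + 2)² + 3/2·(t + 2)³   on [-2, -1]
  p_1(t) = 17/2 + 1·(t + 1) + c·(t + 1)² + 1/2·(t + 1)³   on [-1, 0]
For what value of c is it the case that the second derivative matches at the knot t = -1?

p_0''(t) = -5 + 9·(t + 2), so p_0''(-1) = 4. On the right, p_1''(-1) = 2c, so c = 2.

2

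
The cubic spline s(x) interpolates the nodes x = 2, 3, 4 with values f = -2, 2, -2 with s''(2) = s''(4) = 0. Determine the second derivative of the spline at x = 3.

Let M_i = s''(x_i). Step sizes h_i = 1, 1; slopes of the chords Δ_i = (y_(i+1) - y_i)/h_i = 4, -4.
  1·M_0 + 4·M_1 + 1·M_2 = 6(Δ_1 - Δ_0) = -48
Natural end conditions: M_0 = M_2 = 0.
Hence M_0 = 0, M_1 = -12, M_2 = 0.

-12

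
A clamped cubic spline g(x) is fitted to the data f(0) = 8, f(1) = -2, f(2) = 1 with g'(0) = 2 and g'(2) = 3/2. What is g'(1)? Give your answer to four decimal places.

Write σ_i for g''(x_i). With h_i = 1, 1 and divided differences Δ_i = -10, 3, the continuity of g' gives the tridiagonal system
  1·σ_0 + 4·σ_1 + 1·σ_2 = 6(Δ_1 - Δ_0) = 78
Clamped end conditions give two more equations: 2h_0·σ_0 + h_0·σ_1 = 6(Δ_0 - g'(0)) = -72 and h_1·σ_1 + 2h_1·σ_2 = 6(g'(2) - Δ_1) = -9.
Solving the tridiagonal system: σ_0 = -223/4, σ_1 = 79/2, σ_2 = -97/4.
On [1, 2], g'(x) = b_1 + 2c_1·(x - 1) + 3d_1·(x - 1)² with b_1 = Δ_1 - h_1(2σ_1 + σ_2)/6 = -49/8, c_1 = σ_1/2 = 79/4, d_1 = (σ_2 - σ_1)/(6h_1) = -85/8. So g'(1) = -49/8.

-6.1250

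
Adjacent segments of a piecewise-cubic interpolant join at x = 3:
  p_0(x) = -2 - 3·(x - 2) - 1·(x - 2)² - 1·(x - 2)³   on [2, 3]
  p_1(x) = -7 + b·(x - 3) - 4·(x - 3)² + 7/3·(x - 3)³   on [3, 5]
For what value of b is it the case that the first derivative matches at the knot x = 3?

-8

p_0'(x) = -3 - 2·(x - 2) - 3·(x - 2)², so p_0'(3) = -8. On the right, p_1'(3) = b, so b = -8.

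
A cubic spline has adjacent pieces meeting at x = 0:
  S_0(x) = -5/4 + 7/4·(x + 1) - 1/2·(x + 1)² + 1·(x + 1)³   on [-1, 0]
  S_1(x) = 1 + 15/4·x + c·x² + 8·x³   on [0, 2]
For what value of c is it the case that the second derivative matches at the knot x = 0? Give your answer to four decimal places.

S_0''(x) = -1 + 6·(x + 1), so S_0''(0) = 5. On the right, S_1''(0) = 2c, so c = 5/2.

2.5000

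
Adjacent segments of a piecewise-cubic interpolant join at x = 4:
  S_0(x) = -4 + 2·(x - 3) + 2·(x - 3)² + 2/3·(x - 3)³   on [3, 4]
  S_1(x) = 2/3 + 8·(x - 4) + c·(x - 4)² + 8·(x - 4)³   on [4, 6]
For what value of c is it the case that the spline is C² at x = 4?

S_0''(x) = 4 + 4·(x - 3), so S_0''(4) = 8. On the right, S_1''(4) = 2c, so c = 4.

4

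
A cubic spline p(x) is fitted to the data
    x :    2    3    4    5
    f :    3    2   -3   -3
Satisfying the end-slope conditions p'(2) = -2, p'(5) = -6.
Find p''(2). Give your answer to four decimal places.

With M_i denoting the second derivative at x_i, h_i = 1, 1, 1, and Δ_i = (y_(i+1) − y_i)/h_i = -1, -5, 0:
  1·M_0 + 4·M_1 + 1·M_2 = 6(Δ_1 - Δ_0) = -24
  1·M_1 + 4·M_2 + 1·M_3 = 6(Δ_2 - Δ_1) = 30
Clamped end conditions give two more equations: 2h_0·M_0 + h_0·M_1 = 6(Δ_0 - p'(2)) = 6 and h_2·M_2 + 2h_2·M_3 = 6(p'(5) - Δ_2) = -36.
Hence M_0 = 28/3, M_1 = -38/3, M_2 = 52/3, M_3 = -80/3.

9.3333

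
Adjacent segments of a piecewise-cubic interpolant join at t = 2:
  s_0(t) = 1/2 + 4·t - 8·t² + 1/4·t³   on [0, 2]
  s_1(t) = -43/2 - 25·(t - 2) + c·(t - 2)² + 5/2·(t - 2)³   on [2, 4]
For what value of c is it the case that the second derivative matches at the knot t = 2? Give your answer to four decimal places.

s_0''(t) = -16 + 3/2·t, so s_0''(2) = -13. On the right, s_1''(2) = 2c, so c = -13/2.

-6.5000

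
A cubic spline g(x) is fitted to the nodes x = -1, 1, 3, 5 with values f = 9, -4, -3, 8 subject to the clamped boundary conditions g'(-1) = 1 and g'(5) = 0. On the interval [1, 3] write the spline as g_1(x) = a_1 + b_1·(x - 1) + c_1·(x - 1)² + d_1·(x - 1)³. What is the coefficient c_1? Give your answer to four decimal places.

Let M_i = g''(x_i). Step sizes h_i = 2, 2, 2; slopes of the chords Δ_i = (y_(i+1) - y_i)/h_i = -13/2, 1/2, 11/2.
  2·M_0 + 8·M_1 + 2·M_2 = 6(Δ_1 - Δ_0) = 42
  2·M_1 + 8·M_2 + 2·M_3 = 6(Δ_2 - Δ_1) = 30
Clamped end conditions give two more equations: 2h_0·M_0 + h_0·M_1 = 6(Δ_0 - g'(-1)) = -45 and h_2·M_2 + 2h_2·M_3 = 6(g'(5) - Δ_2) = -33.
Forward elimination and back-substitution give M_0 = -457/30, M_1 = 239/30, M_2 = 131/30, M_3 = -313/30.
On [1, 3], with g_1(x) = a_1 + b_1·(x - 1) + c_1·(x - 1)² + d_1·(x - 1)³: c_1 = M_1/2 = 239/60, d_1 = (M_2 - M_1)/(6h_1) = -3/10, b_1 = Δ_1 - h_1(2M_1 + M_2)/6 = -94/15.

3.9833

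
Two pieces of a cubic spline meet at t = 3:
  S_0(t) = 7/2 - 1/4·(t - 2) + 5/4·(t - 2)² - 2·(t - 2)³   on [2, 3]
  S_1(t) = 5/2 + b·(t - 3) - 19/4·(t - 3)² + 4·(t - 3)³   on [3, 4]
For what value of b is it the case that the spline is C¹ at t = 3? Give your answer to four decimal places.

S_0'(t) = -1/4 + 5/2·(t - 2) - 6·(t - 2)², so S_0'(3) = -15/4. On the right, S_1'(3) = b, so b = -15/4.

-3.7500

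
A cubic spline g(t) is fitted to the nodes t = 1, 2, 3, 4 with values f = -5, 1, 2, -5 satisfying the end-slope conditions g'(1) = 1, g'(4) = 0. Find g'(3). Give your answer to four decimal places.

-6.1333

Let M_i = g''(x_i). Step sizes h_i = 1, 1, 1; slopes of the chords Δ_i = (y_(i+1) - y_i)/h_i = 6, 1, -7.
  1·M_0 + 4·M_1 + 1·M_2 = 6(Δ_1 - Δ_0) = -30
  1·M_1 + 4·M_2 + 1·M_3 = 6(Δ_2 - Δ_1) = -48
Clamped end conditions give two more equations: 2h_0·M_0 + h_0·M_1 = 6(Δ_0 - g'(1)) = 30 and h_2·M_2 + 2h_2·M_3 = 6(g'(4) - Δ_2) = 42.
Hence M_0 = 284/15, M_1 = -118/15, M_2 = -262/15, M_3 = 446/15.
On [3, 4], g'(t) = b_2 + 2c_2·(t - 3) + 3d_2·(t - 3)² with b_2 = Δ_2 - h_2(2M_2 + M_3)/6 = -92/15, c_2 = M_2/2 = -131/15, d_2 = (M_3 - M_2)/(6h_2) = 118/15. So g'(3) = -92/15.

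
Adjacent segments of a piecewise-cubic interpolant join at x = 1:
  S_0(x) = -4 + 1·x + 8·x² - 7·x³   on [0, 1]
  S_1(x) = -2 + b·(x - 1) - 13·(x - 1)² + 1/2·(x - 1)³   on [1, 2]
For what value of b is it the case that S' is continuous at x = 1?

-4

S_0'(x) = 1 + 16·x - 21·x², so S_0'(1) = -4. On the right, S_1'(1) = b, so b = -4.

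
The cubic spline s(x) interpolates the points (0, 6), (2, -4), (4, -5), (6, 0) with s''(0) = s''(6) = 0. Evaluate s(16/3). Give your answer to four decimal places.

-1.9630

Let m_i = s''(x_i). Step sizes h_i = 2, 2, 2; slopes of the chords Δ_i = (y_(i+1) - y_i)/h_i = -5, -1/2, 5/2.
  2·m_0 + 8·m_1 + 2·m_2 = 6(Δ_1 - Δ_0) = 27
  2·m_1 + 8·m_2 + 2·m_3 = 6(Δ_2 - Δ_1) = 18
Natural end conditions: m_0 = m_3 = 0.
Solving the tridiagonal system: m_0 = 0, m_1 = 3, m_2 = 3/2, m_3 = 0.
On [4, 6], s(x) = -5 + 3/2·(x - 4) + 3/4·(x - 4)² - 1/8·(x - 4)³.
With (x - 4) = 4/3: s(16/3) = -53/27.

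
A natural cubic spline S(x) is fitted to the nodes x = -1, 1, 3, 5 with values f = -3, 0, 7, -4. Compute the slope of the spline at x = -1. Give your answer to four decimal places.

0.3667

With m_i denoting the second derivative at x_i, h_i = 2, 2, 2, and Δ_i = (y_(i+1) − y_i)/h_i = 3/2, 7/2, -11/2:
  2·m_0 + 8·m_1 + 2·m_2 = 6(Δ_1 - Δ_0) = 12
  2·m_1 + 8·m_2 + 2·m_3 = 6(Δ_2 - Δ_1) = -54
Natural end conditions: m_0 = m_3 = 0.
Forward elimination and back-substitution give m_0 = 0, m_1 = 17/5, m_2 = -38/5, m_3 = 0.
On [-1, 1], S'(x) = b_0 + 2c_0·(x + 1) + 3d_0·(x + 1)² with b_0 = Δ_0 - h_0(2m_0 + m_1)/6 = 11/30, c_0 = m_0/2 = 0, d_0 = (m_1 - m_0)/(6h_0) = 17/60. So S'(-1) = 11/30.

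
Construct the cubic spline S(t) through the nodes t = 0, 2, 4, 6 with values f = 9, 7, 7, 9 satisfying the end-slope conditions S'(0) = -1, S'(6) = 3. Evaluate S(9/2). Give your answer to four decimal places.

Let σ_i = S''(x_i). Step sizes h_i = 2, 2, 2; slopes of the chords Δ_i = (y_(i+1) - y_i)/h_i = -1, 0, 1.
  2·σ_0 + 8·σ_1 + 2·σ_2 = 6(Δ_1 - Δ_0) = 6
  2·σ_1 + 8·σ_2 + 2·σ_3 = 6(Δ_2 - Δ_1) = 6
Clamped end conditions give two more equations: 2h_0·σ_0 + h_0·σ_1 = 6(Δ_0 - S'(0)) = 0 and h_2·σ_2 + 2h_2·σ_3 = 6(S'(6) - Δ_2) = 12.
Forward elimination and back-substitution give σ_0 = -7/15, σ_1 = 14/15, σ_2 = -4/15, σ_3 = 47/15.
On [4, 6], S(t) = 7 + 2/15·(t - 4) - 2/15·(t - 4)² + 17/60·(t - 4)³.
With (t - 4) = 1/2: S(9/2) = 1131/160.

7.0688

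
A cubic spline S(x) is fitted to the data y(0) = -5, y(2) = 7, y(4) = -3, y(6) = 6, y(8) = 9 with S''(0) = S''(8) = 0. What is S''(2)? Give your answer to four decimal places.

With M_i denoting the second derivative at x_i, h_i = 2, 2, 2, 2, and Δ_i = (y_(i+1) − y_i)/h_i = 6, -5, 9/2, 3/2:
  2·M_0 + 8·M_1 + 2·M_2 = 6(Δ_1 - Δ_0) = -66
  2·M_1 + 8·M_2 + 2·M_3 = 6(Δ_2 - Δ_1) = 57
  2·M_2 + 8·M_3 + 2·M_4 = 6(Δ_3 - Δ_2) = -18
Natural end conditions: M_0 = M_4 = 0.
Forward elimination and back-substitution give M_0 = 0, M_1 = -309/28, M_2 = 78/7, M_3 = -141/28, M_4 = 0.

-11.0357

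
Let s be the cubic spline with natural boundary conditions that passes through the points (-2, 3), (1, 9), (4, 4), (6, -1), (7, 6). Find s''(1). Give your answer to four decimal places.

With σ_i denoting the second derivative at x_i, h_i = 3, 3, 2, 1, and Δ_i = (y_(i+1) − y_i)/h_i = 2, -5/3, -5/2, 7:
  3·σ_0 + 12·σ_1 + 3·σ_2 = 6(Δ_1 - Δ_0) = -22
  3·σ_1 + 10·σ_2 + 2·σ_3 = 6(Δ_2 - Δ_1) = -5
  2·σ_2 + 6·σ_3 + 1·σ_4 = 6(Δ_3 - Δ_2) = 57
Natural end conditions: σ_0 = σ_4 = 0.
Solving the tridiagonal system: σ_0 = 0, σ_1 = -400/309, σ_2 = -222/103, σ_3 = 2105/206, σ_4 = 0.

-1.2945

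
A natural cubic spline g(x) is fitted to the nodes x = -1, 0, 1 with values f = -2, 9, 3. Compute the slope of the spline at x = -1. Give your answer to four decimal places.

15.2500

Write m_i for g''(x_i). With h_i = 1, 1 and divided differences Δ_i = 11, -6, the continuity of g' gives the tridiagonal system
  1·m_0 + 4·m_1 + 1·m_2 = 6(Δ_1 - Δ_0) = -102
Natural end conditions: m_0 = m_2 = 0.
Solving: m_0 = 0, m_1 = -51/2, m_2 = 0.
On [-1, 0], g'(x) = b_0 + 2c_0·(x + 1) + 3d_0·(x + 1)² with b_0 = Δ_0 - h_0(2m_0 + m_1)/6 = 61/4, c_0 = m_0/2 = 0, d_0 = (m_1 - m_0)/(6h_0) = -17/4. So g'(-1) = 61/4.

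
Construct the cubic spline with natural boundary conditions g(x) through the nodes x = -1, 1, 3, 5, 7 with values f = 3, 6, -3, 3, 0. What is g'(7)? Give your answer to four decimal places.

Put M_i = g'' at the i-th knot. Here h = (2, 2, 2, 2) and Δ = (3/2, -9/2, 3, -3/2), so the interior equations h_(i-1)·M_(i-1) + 2(h_(i-1)+h_i)·M_i + h_i·M_(i+1) = 6(Δ_i − Δ_(i-1)) read
  2·M_0 + 8·M_1 + 2·M_2 = 6(Δ_1 - Δ_0) = -36
  2·M_1 + 8·M_2 + 2·M_3 = 6(Δ_2 - Δ_1) = 45
  2·M_2 + 8·M_3 + 2·M_4 = 6(Δ_3 - Δ_2) = -27
Natural end conditions: M_0 = M_4 = 0.
Solving: M_0 = 0, M_1 = -747/112, M_2 = 243/28, M_3 = -621/112, M_4 = 0.
On [5, 7], g'(x) = b_3 + 2c_3·(x - 5) + 3d_3·(x - 5)² with b_3 = Δ_3 - h_3(2M_3 + M_4)/6 = 123/56, c_3 = M_3/2 = -621/224, d_3 = (M_4 - M_3)/(6h_3) = 207/448. So g'(7) = -375/112.

-3.3482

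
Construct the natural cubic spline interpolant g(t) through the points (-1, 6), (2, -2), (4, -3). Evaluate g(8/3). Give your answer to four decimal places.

Let M_i = g''(x_i). Step sizes h_i = 3, 2; slopes of the chords Δ_i = (y_(i+1) - y_i)/h_i = -8/3, -1/2.
  3·M_0 + 10·M_1 + 2·M_2 = 6(Δ_1 - Δ_0) = 13
Natural end conditions: M_0 = M_2 = 0.
Forward elimination and back-substitution give M_0 = 0, M_1 = 13/10, M_2 = 0.
On [2, 4], g(t) = -2 - 41/30·(t - 2) + 13/20·(t - 2)² - 13/120·(t - 2)³.
With (t - 2) = 2/3: g(8/3) = -215/81.

-2.6543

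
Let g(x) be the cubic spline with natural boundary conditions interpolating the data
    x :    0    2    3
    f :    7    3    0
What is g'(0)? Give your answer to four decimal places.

-1.6667

Put m_i = g'' at the i-th knot. Here h = (2, 1) and Δ = (-2, -3), so the interior equations h_(i-1)·m_(i-1) + 2(h_(i-1)+h_i)·m_i + h_i·m_(i+1) = 6(Δ_i − Δ_(i-1)) read
  2·m_0 + 6·m_1 + 1·m_2 = 6(Δ_1 - Δ_0) = -6
Natural end conditions: m_0 = m_2 = 0.
Solving: m_0 = 0, m_1 = -1, m_2 = 0.
On [0, 2], g'(x) = b_0 + 2c_0·x + 3d_0·x² with b_0 = Δ_0 - h_0(2m_0 + m_1)/6 = -5/3, c_0 = m_0/2 = 0, d_0 = (m_1 - m_0)/(6h_0) = -1/12. So g'(0) = -5/3.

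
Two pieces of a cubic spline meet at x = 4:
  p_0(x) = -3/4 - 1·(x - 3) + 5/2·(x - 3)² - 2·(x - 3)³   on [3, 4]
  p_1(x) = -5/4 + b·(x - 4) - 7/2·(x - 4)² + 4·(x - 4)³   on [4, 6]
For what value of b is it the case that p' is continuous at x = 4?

-2

p_0'(x) = -1 + 5·(x - 3) - 6·(x - 3)², so p_0'(4) = -2. On the right, p_1'(4) = b, so b = -2.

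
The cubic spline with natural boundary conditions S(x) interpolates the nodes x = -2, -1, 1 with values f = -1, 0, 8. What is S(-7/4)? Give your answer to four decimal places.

-0.8672

Let m_i = S''(x_i). Step sizes h_i = 1, 2; slopes of the chords Δ_i = (y_(i+1) - y_i)/h_i = 1, 4.
  1·m_0 + 6·m_1 + 2·m_2 = 6(Δ_1 - Δ_0) = 18
Natural end conditions: m_0 = m_2 = 0.
Solving the tridiagonal system: m_0 = 0, m_1 = 3, m_2 = 0.
On [-2, -1], S(x) = -1 + 1/2·(x + 2) + 0·(x + 2)² + 1/2·(x + 2)³.
With (x + 2) = 1/4: S(-7/4) = -111/128.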